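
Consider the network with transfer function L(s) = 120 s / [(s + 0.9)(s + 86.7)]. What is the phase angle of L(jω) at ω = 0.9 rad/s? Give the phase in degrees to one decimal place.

44.4 deg

∠(j0.9) = 90.00°
∠(j0.9 + 0.9) = arctan(0.9/0.9) = 45.00°
∠(j0.9 + 86.7) = arctan(0.9/86.7) = 0.59°
∠L(j0.9) = 90.00° − (45.00° + 0.59°) = 44.41°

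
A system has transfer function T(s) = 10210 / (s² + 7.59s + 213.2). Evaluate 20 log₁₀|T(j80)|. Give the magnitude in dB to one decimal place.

4.3 dB

|(j80)² + 7.59(j80) + 213.2| = |-6186.8 + j607.2| = 6217
|T(j80)| = 10210 / 6217 = 1.6424
20 log₁₀(1.6424) = 4.31 dB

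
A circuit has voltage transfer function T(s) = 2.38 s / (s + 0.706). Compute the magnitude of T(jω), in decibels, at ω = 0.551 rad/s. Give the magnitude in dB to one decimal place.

3.3 dB

|j0.551| = 0.551
|j0.551 + 0.706| = √(0.551² + 0.706²) = 0.8956
|T(j0.551)| = 2.38 × 0.551 / 0.8956 = 1.4643
20 log₁₀(1.4643) = 3.31 dB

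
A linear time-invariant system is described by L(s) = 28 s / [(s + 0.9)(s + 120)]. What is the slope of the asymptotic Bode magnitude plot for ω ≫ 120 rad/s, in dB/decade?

-20 dB/decade

With 1 zero and 2 poles, the high-frequency asymptotic slope is 20 × (1 − 2) = -20 dB/decade.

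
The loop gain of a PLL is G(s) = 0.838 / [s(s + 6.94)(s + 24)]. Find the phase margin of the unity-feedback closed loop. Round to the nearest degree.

90°

Gain crossover: |G(jω)| = 1 at ω ≈ 0.00503 rad s⁻¹.
∠G(j0.00503) = −90° − arctan(0.00503/6.94) − arctan(0.00503/24) ≈ -90.05°
PM = 180° + (-90.05°) = 89.95°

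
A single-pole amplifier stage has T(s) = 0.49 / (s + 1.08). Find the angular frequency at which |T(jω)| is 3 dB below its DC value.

1.08 rad s⁻¹

For a single-pole low-pass, the −3 dB point is at the pole: ω = 1.08 rad s⁻¹.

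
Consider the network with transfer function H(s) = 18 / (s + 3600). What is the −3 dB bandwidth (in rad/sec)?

For a single-pole low-pass, the −3 dB point is at the pole: ω = 3600 rad/sec.

3600 rad/sec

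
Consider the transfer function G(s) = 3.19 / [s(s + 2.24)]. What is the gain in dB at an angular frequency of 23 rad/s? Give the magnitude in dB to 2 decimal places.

|j23 + 2.24| = √(23² + 2.24²) = 23.11
|j23| = 23
|G(j23)| = 3.19 / (23.11 × 23) = 0.0060018
20 log₁₀(0.0060018) = -44.434 dB

-44.43 dB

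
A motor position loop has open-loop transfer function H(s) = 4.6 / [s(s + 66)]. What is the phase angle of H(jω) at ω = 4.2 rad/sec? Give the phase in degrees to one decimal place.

-93.6°

∠(j4.2 + 66) = arctan(4.2/66) = 3.64°
∠(j4.2) = 90.00°
∠H(j4.2) = − (3.64° + 90.00°) = -93.64°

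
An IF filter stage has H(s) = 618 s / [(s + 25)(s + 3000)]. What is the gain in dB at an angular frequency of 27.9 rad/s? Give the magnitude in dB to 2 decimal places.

-16.28 dB

|j27.9| = 27.9
|j27.9 + 25| = √(27.9² + 25²) = 37.46
|j27.9 + 3000| = √(27.9² + 3000²) = 3000
|H(j27.9)| = 618 × 27.9 / (37.46 × 3000) = 0.15341
20 log₁₀(0.15341) = -16.283 dB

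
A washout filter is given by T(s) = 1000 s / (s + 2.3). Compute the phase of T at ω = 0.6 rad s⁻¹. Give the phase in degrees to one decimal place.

75.4°

∠(j0.6) = 90.00°
∠(j0.6 + 2.3) = arctan(0.6/2.3) = 14.62°
∠T(j0.6) = 90.00° − 14.62° = 75.38°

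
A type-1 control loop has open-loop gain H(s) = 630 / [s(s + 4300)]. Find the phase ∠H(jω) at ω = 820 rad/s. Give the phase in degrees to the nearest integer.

∠(j820 + 4300) = arctan(820/4300) = 10.80°
∠(j820) = 90.00°
∠H(j820) = − (10.80° + 90.00°) = -100.80°

-101°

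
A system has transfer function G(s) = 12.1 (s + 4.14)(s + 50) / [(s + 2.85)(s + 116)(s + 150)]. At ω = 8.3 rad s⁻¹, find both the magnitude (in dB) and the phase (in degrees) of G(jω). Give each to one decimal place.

|G| = -28.6 dB, ∠G = -5.4°

|j8.3 + 4.14| = √(8.3² + 4.14²) = 9.275
|j8.3 + 50| = √(8.3² + 50²) = 50.68
|j8.3 + 2.85| = √(8.3² + 2.85²) = 8.776
|j8.3 + 116| = √(8.3² + 116²) = 116.3
|j8.3 + 150| = √(8.3² + 150²) = 150.2
|G(j8.3)| = 12.1 × 9.275 × 50.68 / (8.776 × 116.3 × 150.2) = 0.0371
20 log₁₀(0.0371) = -28.61 dB
∠(j8.3 + 4.14) = arctan(8.3/4.14) = 63.49°
∠(j8.3 + 50) = arctan(8.3/50) = 9.43°
∠(j8.3 + 2.85) = arctan(8.3/2.85) = 71.05°
∠(j8.3 + 116) = arctan(8.3/116) = 4.09°
∠(j8.3 + 150) = arctan(8.3/150) = 3.17°
∠G(j8.3) = 63.49° + 9.43° − (71.05° + 4.09° + 3.17°) = -5.39°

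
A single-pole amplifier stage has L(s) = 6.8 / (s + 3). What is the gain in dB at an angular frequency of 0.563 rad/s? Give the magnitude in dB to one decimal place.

|j0.563 + 3| = √(0.563² + 3²) = 3.052
|L(j0.563)| = 6.8 / 3.052 = 2.2278
20 log₁₀(2.2278) = 6.96 dB

7.0 dB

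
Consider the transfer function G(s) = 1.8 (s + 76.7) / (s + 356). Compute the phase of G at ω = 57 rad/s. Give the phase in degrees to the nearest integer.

∠(j57 + 76.7) = arctan(57/76.7) = 36.62°
∠(j57 + 356) = arctan(57/356) = 9.10°
∠G(j57) = 36.62° − 9.10° = 27.52°

28 deg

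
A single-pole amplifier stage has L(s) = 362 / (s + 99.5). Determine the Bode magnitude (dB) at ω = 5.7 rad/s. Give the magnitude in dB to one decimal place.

11.2 dB

|j5.7 + 99.5| = √(5.7² + 99.5²) = 99.66
|L(j5.7)| = 362 / 99.66 = 3.6322
20 log₁₀(3.6322) = 11.20 dB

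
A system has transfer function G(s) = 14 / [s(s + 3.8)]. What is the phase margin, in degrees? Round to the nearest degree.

52 deg

Gain crossover: |G(jω)| = 1 at ω ≈ 2.92 rad/sec.
∠G(j2.92) = −90° − arctan(2.92/3.8) ≈ -127.55°
PM = 180° + (-127.55°) = 52.45°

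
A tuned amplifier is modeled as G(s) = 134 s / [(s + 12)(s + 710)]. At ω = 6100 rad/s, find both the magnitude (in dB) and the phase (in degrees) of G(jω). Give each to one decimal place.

|G| = -33.2 dB, ∠G = -83.2 deg

|j6100| = 6100
|j6100 + 12| = √(6100² + 12²) = 6100
|j6100 + 710| = √(6100² + 710²) = 6141
|G(j6100)| = 134 × 6100 / (6100 × 6141) = 0.02182
20 log₁₀(0.02182) = -33.22 dB
∠(j6100) = 90.00°
∠(j6100 + 12) = arctan(6100/12) = 89.89°
∠(j6100 + 710) = arctan(6100/710) = 83.36°
∠G(j6100) = 90.00° − (89.89° + 83.36°) = -83.25°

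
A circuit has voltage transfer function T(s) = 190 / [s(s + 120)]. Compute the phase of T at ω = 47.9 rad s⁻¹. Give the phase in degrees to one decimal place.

∠(j47.9 + 120) = arctan(47.9/120) = 21.76°
∠(j47.9) = 90.00°
∠T(j47.9) = − (21.76° + 90.00°) = -111.76°

-111.8 deg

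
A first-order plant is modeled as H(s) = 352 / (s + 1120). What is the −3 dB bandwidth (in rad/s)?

1120 rad/s

For a single-pole low-pass, the −3 dB point is at the pole: ω = 1120 rad/s.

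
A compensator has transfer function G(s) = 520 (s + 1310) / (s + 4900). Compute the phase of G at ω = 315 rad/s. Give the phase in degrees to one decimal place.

∠(j315 + 1310) = arctan(315/1310) = 13.52°
∠(j315 + 4900) = arctan(315/4900) = 3.68°
∠G(j315) = 13.52° − 3.68° = 9.84°

9.8°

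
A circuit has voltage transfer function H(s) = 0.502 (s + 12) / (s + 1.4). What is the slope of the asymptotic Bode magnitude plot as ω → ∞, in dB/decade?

With 1 zero and 1 pole, the high-frequency asymptotic slope is 20 × (1 − 1) = 0 dB/decade.

0 dB/decade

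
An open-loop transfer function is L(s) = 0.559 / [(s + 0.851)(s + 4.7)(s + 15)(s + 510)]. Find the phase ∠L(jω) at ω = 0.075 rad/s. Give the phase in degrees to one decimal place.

∠(j0.075 + 0.851) = arctan(0.075/0.851) = 5.04°
∠(j0.075 + 4.7) = arctan(0.075/4.7) = 0.91°
∠(j0.075 + 15) = arctan(0.075/15) = 0.29°
∠(j0.075 + 510) = arctan(0.075/510) = 0.01°
∠L(j0.075) = − (5.04° + 0.91° + 0.29° + 0.01°) = -6.25°

-6.2°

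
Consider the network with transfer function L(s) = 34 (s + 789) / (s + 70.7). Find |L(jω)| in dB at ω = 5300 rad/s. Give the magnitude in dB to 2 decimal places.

|j5300 + 789| = √(5300² + 789²) = 5358
|j5300 + 70.7| = √(5300² + 70.7²) = 5300
|L(j5300)| = 34 × 5358 / 5300 = 34.372
20 log₁₀(34.372) = 30.724 dB

30.72 dB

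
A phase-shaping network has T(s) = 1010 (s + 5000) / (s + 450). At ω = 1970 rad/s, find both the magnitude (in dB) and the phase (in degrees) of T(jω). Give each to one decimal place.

|j1970 + 5000| = √(1970² + 5000²) = 5374
|j1970 + 450| = √(1970² + 450²) = 2021
|T(j1970)| = 1010 × 5374 / 2021 = 2686.1
20 log₁₀(2686.1) = 68.58 dB
∠(j1970 + 5000) = arctan(1970/5000) = 21.50°
∠(j1970 + 450) = arctan(1970/450) = 77.13°
∠T(j1970) = 21.50° − 77.13° = -55.63°

|T| = 68.6 dB, ∠T = -55.6°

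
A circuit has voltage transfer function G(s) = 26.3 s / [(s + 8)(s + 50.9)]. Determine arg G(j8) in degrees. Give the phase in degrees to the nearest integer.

36 deg

∠(j8) = 90.00°
∠(j8 + 8) = arctan(8/8) = 45.00°
∠(j8 + 50.9) = arctan(8/50.9) = 8.93°
∠G(j8) = 90.00° − (45.00° + 8.93°) = 36.07°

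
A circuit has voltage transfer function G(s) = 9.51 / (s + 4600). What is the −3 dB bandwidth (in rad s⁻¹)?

4600 rad s⁻¹

For a single-pole low-pass, the −3 dB point is at the pole: ω = 4600 rad s⁻¹.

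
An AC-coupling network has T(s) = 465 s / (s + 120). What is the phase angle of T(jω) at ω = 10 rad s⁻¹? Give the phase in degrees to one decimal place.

85.2°

∠(j10) = 90.00°
∠(j10 + 120) = arctan(10/120) = 4.76°
∠T(j10) = 90.00° − 4.76° = 85.24°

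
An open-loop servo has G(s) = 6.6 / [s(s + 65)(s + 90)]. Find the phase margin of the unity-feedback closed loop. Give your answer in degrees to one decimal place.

90.0°

Gain crossover: |G(jω)| = 1 at ω ≈ 0.00113 rad s⁻¹.
∠G(j0.00113) = −90° − arctan(0.00113/65) − arctan(0.00113/90) ≈ -90.00°
PM = 180° + (-90.00°) = 90.00°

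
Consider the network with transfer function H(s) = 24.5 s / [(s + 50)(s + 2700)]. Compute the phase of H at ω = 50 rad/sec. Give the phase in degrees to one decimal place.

∠(j50) = 90.00°
∠(j50 + 50) = arctan(50/50) = 45.00°
∠(j50 + 2700) = arctan(50/2700) = 1.06°
∠H(j50) = 90.00° − (45.00° + 1.06°) = 43.94°

43.9°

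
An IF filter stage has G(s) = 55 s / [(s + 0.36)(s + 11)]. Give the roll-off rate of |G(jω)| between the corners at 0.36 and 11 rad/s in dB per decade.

In this band the factors already past their corner are: 1 differentiator zero, pole at 0.36; net slope = 0 dB/decade.

0 dB/decade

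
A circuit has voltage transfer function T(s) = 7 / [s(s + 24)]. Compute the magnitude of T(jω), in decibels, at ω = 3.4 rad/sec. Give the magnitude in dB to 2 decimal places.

-21.42 dB

|j3.4 + 24| = √(3.4² + 24²) = 24.24
|j3.4| = 3.4
|T(j3.4)| = 7 / (24.24 × 3.4) = 0.084936
20 log₁₀(0.084936) = -21.418 dB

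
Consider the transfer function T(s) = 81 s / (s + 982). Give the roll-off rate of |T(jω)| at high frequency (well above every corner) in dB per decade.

With 1 zero and 1 pole, the high-frequency asymptotic slope is 20 × (1 − 1) = 0 dB/decade.

0 dB/decade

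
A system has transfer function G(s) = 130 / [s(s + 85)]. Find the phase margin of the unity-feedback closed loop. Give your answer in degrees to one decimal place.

89.0°

Gain crossover: |G(jω)| = 1 at ω ≈ 1.53 rad s⁻¹.
∠G(j1.53) = −90° − arctan(1.53/85) ≈ -91.03°
PM = 180° + (-91.03°) = 88.97°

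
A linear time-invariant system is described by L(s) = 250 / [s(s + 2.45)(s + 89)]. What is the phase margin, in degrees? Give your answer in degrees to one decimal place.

Gain crossover: |L(jω)| = 1 at ω ≈ 1.05 rad s⁻¹.
∠L(j1.05) = −90° − arctan(1.05/2.45) − arctan(1.05/89) ≈ -113.94°
PM = 180° + (-113.94°) = 66.06°

66.1°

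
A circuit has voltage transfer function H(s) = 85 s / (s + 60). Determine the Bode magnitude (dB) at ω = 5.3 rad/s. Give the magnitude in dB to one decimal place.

|j5.3| = 5.3
|j5.3 + 60| = √(5.3² + 60²) = 60.23
|H(j5.3)| = 85 × 5.3 / 60.23 = 7.4792
20 log₁₀(7.4792) = 17.48 dB

17.5 dB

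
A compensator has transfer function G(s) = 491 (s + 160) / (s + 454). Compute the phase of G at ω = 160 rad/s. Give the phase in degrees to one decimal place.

25.6°

∠(j160 + 160) = arctan(160/160) = 45.00°
∠(j160 + 454) = arctan(160/454) = 19.41°
∠G(j160) = 45.00° − 19.41° = 25.59°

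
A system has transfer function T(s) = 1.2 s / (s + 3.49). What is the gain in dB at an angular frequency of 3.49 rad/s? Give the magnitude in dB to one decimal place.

|j3.49| = 3.49
|j3.49 + 3.49| = √(3.49² + 3.49²) = 4.936
|T(j3.49)| = 1.2 × 3.49 / 4.936 = 0.84853
20 log₁₀(0.84853) = -1.43 dB

-1.4 dB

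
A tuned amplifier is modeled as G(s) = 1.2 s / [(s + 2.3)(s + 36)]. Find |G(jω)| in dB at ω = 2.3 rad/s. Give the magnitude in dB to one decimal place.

-32.6 dB

|j2.3| = 2.3
|j2.3 + 2.3| = √(2.3² + 2.3²) = 3.253
|j2.3 + 36| = √(2.3² + 36²) = 36.07
|G(j2.3)| = 1.2 × 2.3 / (3.253 × 36.07) = 0.023522
20 log₁₀(0.023522) = -32.57 dB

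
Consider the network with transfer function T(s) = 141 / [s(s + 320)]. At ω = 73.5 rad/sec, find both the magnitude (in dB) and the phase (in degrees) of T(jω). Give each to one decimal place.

|T| = -44.7 dB, ∠T = -102.9°

|j73.5 + 320| = √(73.5² + 320²) = 328.3
|j73.5| = 73.5
|T(j73.5)| = 141 / (328.3 × 73.5) = 0.0058428
20 log₁₀(0.0058428) = -44.67 dB
∠(j73.5 + 320) = arctan(73.5/320) = 12.94°
∠(j73.5) = 90.00°
∠T(j73.5) = − (12.94° + 90.00°) = -102.94°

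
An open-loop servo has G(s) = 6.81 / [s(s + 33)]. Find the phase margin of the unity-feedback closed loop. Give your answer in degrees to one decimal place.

Gain crossover: |G(jω)| = 1 at ω ≈ 0.206 rad s⁻¹.
∠G(j0.206) = −90° − arctan(0.206/33) ≈ -90.36°
PM = 180° + (-90.36°) = 89.64°

89.6°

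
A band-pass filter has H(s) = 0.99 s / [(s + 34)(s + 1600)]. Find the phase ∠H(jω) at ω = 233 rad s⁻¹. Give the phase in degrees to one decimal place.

0.0°

∠(j233) = 90.00°
∠(j233 + 34) = arctan(233/34) = 81.70°
∠(j233 + 1600) = arctan(233/1600) = 8.29°
∠H(j233) = 90.00° − (81.70° + 8.29°) = 0.02°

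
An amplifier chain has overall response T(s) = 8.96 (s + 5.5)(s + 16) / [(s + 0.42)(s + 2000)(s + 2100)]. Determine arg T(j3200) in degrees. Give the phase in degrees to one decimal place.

∠(j3200 + 5.5) = arctan(3200/5.5) = 89.90°
∠(j3200 + 16) = arctan(3200/16) = 89.71°
∠(j3200 + 0.42) = arctan(3200/0.42) = 89.99°
∠(j3200 + 2000) = arctan(3200/2000) = 57.99°
∠(j3200 + 2100) = arctan(3200/2100) = 56.73°
∠T(j3200) = 89.90° + 89.71° − (89.99° + 57.99° + 56.73°) = -25.10°

-25.1°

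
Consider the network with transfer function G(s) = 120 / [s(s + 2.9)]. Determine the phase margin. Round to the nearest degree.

Gain crossover: |G(jω)| = 1 at ω ≈ 10.8 rad/sec.
∠G(j10.8) = −90° − arctan(10.8/2.9) ≈ -164.92°
PM = 180° + (-164.92°) = 15.08°

15 deg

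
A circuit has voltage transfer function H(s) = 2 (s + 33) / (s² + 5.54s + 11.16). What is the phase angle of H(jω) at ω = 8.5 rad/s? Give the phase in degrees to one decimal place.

-127.9°

∠(j8.5 + 33) = arctan(8.5/33) = 14.44°
∠[(j8.5)² + 5.54(j8.5) + 11.16] = ∠[-61.09 + j47.09] = 142.37°
∠H(j8.5) = 14.44° − 142.37° = -127.93°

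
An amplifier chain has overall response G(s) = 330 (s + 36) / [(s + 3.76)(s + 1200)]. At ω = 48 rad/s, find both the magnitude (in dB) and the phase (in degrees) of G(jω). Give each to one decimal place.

|j48 + 36| = √(48² + 36²) = 60
|j48 + 3.76| = √(48² + 3.76²) = 48.15
|j48 + 1200| = √(48² + 1200²) = 1201
|G(j48)| = 330 × 60 / (48.15 × 1201) = 0.34243
20 log₁₀(0.34243) = -9.31 dB
∠(j48 + 36) = arctan(48/36) = 53.13°
∠(j48 + 3.76) = arctan(48/3.76) = 85.52°
∠(j48 + 1200) = arctan(48/1200) = 2.29°
∠G(j48) = 53.13° − (85.52° + 2.29°) = -34.68°

|G| = -9.3 dB, ∠G = -34.7 deg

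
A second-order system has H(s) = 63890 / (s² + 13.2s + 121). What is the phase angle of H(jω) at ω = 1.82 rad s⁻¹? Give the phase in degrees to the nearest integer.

∠[(j1.82)² + 13.2(j1.82) + 121] = ∠[117.69 + j24.024] = 11.54°
∠H(j1.82) = −11.54° = -11.54°

-12°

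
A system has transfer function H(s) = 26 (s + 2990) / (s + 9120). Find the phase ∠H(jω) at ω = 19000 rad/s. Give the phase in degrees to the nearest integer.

17°

∠(j19000 + 2990) = arctan(19000/2990) = 81.06°
∠(j19000 + 9120) = arctan(19000/9120) = 64.36°
∠H(j19000) = 81.06° − 64.36° = 16.70°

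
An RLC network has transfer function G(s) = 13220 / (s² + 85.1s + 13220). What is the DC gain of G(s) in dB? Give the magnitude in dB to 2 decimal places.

0.00 dB

G(0) = 13220 / 13220 = 1
20 log₁₀(1) = 0.000 dB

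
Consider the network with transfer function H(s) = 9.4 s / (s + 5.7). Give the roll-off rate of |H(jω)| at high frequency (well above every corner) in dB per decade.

With 1 zero and 1 pole, the high-frequency asymptotic slope is 20 × (1 − 1) = 0 dB/decade.

0 dB/decade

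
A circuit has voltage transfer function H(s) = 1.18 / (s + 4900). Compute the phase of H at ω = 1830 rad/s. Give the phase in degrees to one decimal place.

-20.5°

∠(j1830 + 4900) = arctan(1830/4900) = 20.48°
∠H(j1830) = −20.48° = -20.48°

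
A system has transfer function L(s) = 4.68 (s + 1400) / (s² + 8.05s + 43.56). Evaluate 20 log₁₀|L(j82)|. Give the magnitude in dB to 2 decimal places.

|j82 + 1400| = √(82² + 1400²) = 1402
|(j82)² + 8.05(j82) + 43.56| = |-6680.4 + j660.1| = 6713
|L(j82)| = 4.68 × 1402 / 6713 = 0.97769
20 log₁₀(0.97769) = -0.196 dB

-0.20 dB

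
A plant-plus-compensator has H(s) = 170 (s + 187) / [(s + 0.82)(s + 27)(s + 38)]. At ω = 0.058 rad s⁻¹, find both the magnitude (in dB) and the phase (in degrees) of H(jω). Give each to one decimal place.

|H| = 31.5 dB, ∠H = -4.2°

|j0.058 + 187| = √(0.058² + 187²) = 187
|j0.058 + 0.82| = √(0.058² + 0.82²) = 0.822
|j0.058 + 27| = √(0.058² + 27²) = 27
|j0.058 + 38| = √(0.058² + 38²) = 38
|H(j0.058)| = 170 × 187 / (0.822 × 27 × 38) = 37.692
20 log₁₀(37.692) = 31.52 dB
∠(j0.058 + 187) = arctan(0.058/187) = 0.02°
∠(j0.058 + 0.82) = arctan(0.058/0.82) = 4.05°
∠(j0.058 + 27) = arctan(0.058/27) = 0.12°
∠(j0.058 + 38) = arctan(0.058/38) = 0.09°
∠H(j0.058) = 0.02° − (4.05° + 0.12° + 0.09°) = -4.24°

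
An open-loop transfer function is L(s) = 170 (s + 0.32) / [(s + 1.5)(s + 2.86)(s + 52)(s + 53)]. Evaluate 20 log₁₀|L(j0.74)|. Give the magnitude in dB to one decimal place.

|j0.74 + 0.32| = √(0.74² + 0.32²) = 0.8062
|j0.74 + 1.5| = √(0.74² + 1.5²) = 1.673
|j0.74 + 2.86| = √(0.74² + 2.86²) = 2.954
|j0.74 + 52| = √(0.74² + 52²) = 52.01
|j0.74 + 53| = √(0.74² + 53²) = 53.01
|L(j0.74)| = 170 × 0.8062 / (1.673 × 2.954 × 52.01 × 53.01) = 0.010063
20 log₁₀(0.010063) = -39.95 dB

-39.9 dB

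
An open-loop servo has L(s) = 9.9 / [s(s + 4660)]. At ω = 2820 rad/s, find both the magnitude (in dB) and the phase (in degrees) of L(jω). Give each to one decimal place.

|j2820 + 4660| = √(2820² + 4660²) = 5447
|j2820| = 2820
|L(j2820)| = 9.9 / (5447 × 2820) = 6.4453e-07
20 log₁₀(6.4453e-07) = -123.82 dB
∠(j2820 + 4660) = arctan(2820/4660) = 31.18°
∠(j2820) = 90.00°
∠L(j2820) = − (31.18° + 90.00°) = -121.18°

|L| = -123.8 dB, ∠L = -121.2°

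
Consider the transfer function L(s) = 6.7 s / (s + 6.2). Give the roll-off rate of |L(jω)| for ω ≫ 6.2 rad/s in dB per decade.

With 1 zero and 1 pole, the high-frequency asymptotic slope is 20 × (1 − 1) = 0 dB/decade.

0 dB/decade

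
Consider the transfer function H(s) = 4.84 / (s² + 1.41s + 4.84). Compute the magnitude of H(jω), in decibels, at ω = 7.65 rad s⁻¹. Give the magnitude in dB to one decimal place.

|(j7.65)² + 1.41(j7.65) + 4.84| = |-53.683 + j10.787| = 54.76
|H(j7.65)| = 4.84 / 54.76 = 0.088393
20 log₁₀(0.088393) = -21.07 dB

-21.1 dB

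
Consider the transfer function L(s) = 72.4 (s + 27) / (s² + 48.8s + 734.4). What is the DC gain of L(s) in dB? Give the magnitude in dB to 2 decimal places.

8.50 dB

L(0) = 72.4 × 27 / 734.4 = 2.6618
20 log₁₀(2.6618) = 8.503 dB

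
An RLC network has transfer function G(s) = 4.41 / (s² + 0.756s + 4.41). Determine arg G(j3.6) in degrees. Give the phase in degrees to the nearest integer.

∠[(j3.6)² + 0.756(j3.6) + 4.41] = ∠[-8.55 + j2.7216] = 162.34°
∠G(j3.6) = −162.34° = -162.34°

-162 deg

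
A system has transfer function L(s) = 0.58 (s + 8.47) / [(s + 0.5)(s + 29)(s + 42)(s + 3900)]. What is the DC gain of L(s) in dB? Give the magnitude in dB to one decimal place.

L(0) = 0.58 × 8.47 / (0.5 × 29 × 42 × 3900) = 2.0684e-06
20 log₁₀(2.0684e-06) = -113.69 dB

-113.7 dB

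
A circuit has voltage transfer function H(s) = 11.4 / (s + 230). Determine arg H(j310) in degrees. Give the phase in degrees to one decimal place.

-53.4°

∠(j310 + 230) = arctan(310/230) = 53.43°
∠H(j310) = −53.43° = -53.43°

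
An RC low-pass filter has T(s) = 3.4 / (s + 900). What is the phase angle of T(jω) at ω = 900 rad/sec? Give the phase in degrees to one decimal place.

∠(j900 + 900) = arctan(900/900) = 45.00°
∠T(j900) = −45.00° = -45.00°

-45.0°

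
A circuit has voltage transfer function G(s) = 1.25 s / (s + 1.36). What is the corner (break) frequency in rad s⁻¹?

The single real pole at s = −1.36 gives a corner at ω = 1.36 rad s⁻¹.

1.36 rad s⁻¹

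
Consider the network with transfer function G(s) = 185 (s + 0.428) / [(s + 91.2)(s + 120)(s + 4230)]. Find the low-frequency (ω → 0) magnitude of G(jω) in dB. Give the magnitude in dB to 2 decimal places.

G(0) = 185 × 0.428 / (91.2 × 120 × 4230) = 1.7104e-06
20 log₁₀(1.7104e-06) = -115.338 dB

-115.34 dB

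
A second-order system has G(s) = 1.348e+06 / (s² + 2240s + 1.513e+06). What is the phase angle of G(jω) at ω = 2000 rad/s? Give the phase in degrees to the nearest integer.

-119°

∠[(j2000)² + 2240(j2000) + 1.513e+06] = ∠[-2.487e+06 + j4.48e+06] = 119.04°
∠G(j2000) = −119.04° = -119.04°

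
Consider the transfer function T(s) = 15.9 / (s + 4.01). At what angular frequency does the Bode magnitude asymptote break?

4.01 rad/s

The single real pole at s = −4.01 gives a corner at ω = 4.01 rad/s.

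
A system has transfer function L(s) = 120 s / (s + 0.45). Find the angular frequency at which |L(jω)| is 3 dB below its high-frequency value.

0.45 rad/sec

For a single-pole high-pass, the −3 dB point is at the pole: ω = 0.45 rad/sec.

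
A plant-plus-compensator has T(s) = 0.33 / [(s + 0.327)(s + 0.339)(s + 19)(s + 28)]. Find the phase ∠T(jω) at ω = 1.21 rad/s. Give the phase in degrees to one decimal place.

-155.3°

∠(j1.21 + 0.327) = arctan(1.21/0.327) = 74.88°
∠(j1.21 + 0.339) = arctan(1.21/0.339) = 74.35°
∠(j1.21 + 19) = arctan(1.21/19) = 3.64°
∠(j1.21 + 28) = arctan(1.21/28) = 2.47°
∠T(j1.21) = − (74.88° + 74.35° + 3.64° + 2.47°) = -155.34°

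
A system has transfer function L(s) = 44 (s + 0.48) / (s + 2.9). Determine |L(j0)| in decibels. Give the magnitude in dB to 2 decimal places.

17.25 dB

L(0) = 44 × 0.48 / 2.9 = 7.2828
20 log₁₀(7.2828) = 17.246 dB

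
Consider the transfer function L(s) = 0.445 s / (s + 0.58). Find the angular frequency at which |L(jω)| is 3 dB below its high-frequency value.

For a single-pole high-pass, the −3 dB point is at the pole: ω = 0.58 rad/sec.

0.58 rad/sec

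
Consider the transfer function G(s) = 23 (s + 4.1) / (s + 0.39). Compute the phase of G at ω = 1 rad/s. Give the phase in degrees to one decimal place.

-55.0°

∠(j1 + 4.1) = arctan(1/4.1) = 13.71°
∠(j1 + 0.39) = arctan(1/0.39) = 68.69°
∠G(j1) = 13.71° − 68.69° = -54.99°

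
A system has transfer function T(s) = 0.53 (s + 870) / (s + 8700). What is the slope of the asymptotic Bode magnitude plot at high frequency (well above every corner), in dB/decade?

0 dB/decade

With 1 zero and 1 pole, the high-frequency asymptotic slope is 20 × (1 − 1) = 0 dB/decade.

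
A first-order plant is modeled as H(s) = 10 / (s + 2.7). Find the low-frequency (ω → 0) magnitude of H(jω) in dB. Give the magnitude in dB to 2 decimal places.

H(0) = 10 / 2.7 = 3.7037
20 log₁₀(3.7037) = 11.373 dB

11.37 dB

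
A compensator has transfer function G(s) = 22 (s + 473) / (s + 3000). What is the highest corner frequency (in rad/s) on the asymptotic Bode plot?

Break frequencies occur at each pole and zero magnitude: 473 rad/s, 3000 rad/s.
The highest is 3000 rad/s.

3000 rad/s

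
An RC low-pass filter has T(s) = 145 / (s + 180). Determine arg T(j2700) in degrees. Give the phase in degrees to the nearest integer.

-86°

∠(j2700 + 180) = arctan(2700/180) = 86.19°
∠T(j2700) = −86.19° = -86.19°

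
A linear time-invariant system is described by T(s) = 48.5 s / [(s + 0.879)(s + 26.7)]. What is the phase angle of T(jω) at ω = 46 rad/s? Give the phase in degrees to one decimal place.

-58.8 deg

∠(j46) = 90.00°
∠(j46 + 0.879) = arctan(46/0.879) = 88.91°
∠(j46 + 26.7) = arctan(46/26.7) = 59.87°
∠T(j46) = 90.00° − (88.91° + 59.87°) = -58.77°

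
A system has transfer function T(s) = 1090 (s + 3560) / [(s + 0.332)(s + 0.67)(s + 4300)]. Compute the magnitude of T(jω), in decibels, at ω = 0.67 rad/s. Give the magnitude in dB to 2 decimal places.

62.10 dB

|j0.67 + 3560| = √(0.67² + 3560²) = 3560
|j0.67 + 0.332| = √(0.67² + 0.332²) = 0.7477
|j0.67 + 0.67| = √(0.67² + 0.67²) = 0.9475
|j0.67 + 4300| = √(0.67² + 4300²) = 4300
|T(j0.67)| = 1090 × 3560 / (0.7477 × 0.9475 × 4300) = 1273.7
20 log₁₀(1273.7) = 62.101 dB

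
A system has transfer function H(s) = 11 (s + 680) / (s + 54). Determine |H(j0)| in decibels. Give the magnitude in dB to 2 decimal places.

H(0) = 11 × 680 / 54 = 138.52
20 log₁₀(138.52) = 42.830 dB

42.83 dB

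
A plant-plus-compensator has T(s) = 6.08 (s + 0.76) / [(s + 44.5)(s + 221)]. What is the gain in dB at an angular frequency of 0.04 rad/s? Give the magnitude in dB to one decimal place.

|j0.04 + 0.76| = √(0.04² + 0.76²) = 0.7611
|j0.04 + 44.5| = √(0.04² + 44.5²) = 44.5
|j0.04 + 221| = √(0.04² + 221²) = 221
|T(j0.04)| = 6.08 × 0.7611 / (44.5 × 221) = 0.00047051
20 log₁₀(0.00047051) = -66.55 dB

-66.5 dB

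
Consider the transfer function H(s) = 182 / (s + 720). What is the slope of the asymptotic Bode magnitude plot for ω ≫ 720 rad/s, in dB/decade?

-20 dB/decade

With 0 zeros and 1 pole, the high-frequency asymptotic slope is 20 × (0 − 1) = -20 dB/decade.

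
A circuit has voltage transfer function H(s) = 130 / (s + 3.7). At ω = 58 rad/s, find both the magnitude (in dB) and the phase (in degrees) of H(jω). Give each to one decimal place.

|j58 + 3.7| = √(58² + 3.7²) = 58.12
|H(j58)| = 130 / 58.12 = 2.2368
20 log₁₀(2.2368) = 6.99 dB
∠(j58 + 3.7) = arctan(58/3.7) = 86.35°
∠H(j58) = −86.35° = -86.35°

|H| = 7.0 dB, ∠H = -86.3°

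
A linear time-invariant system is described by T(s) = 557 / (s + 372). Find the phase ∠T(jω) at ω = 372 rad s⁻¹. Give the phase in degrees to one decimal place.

∠(j372 + 372) = arctan(372/372) = 45.00°
∠T(j372) = −45.00° = -45.00°

-45.0 deg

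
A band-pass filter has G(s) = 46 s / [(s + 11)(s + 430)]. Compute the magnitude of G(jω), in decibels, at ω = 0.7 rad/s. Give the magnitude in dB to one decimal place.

-43.4 dB

|j0.7| = 0.7
|j0.7 + 11| = √(0.7² + 11²) = 11.02
|j0.7 + 430| = √(0.7² + 430²) = 430
|G(j0.7)| = 46 × 0.7 / (11.02 × 430) = 0.0067939
20 log₁₀(0.0067939) = -43.36 dB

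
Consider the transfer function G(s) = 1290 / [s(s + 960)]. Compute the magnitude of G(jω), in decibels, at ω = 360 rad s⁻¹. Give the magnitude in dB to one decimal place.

|j360 + 960| = √(360² + 960²) = 1025
|j360| = 360
|G(j360)| = 1290 / (1025 × 360) = 0.003495
20 log₁₀(0.003495) = -49.13 dB

-49.1 dB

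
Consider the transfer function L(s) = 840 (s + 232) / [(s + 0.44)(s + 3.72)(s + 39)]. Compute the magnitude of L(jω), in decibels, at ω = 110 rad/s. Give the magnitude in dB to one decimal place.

-16.3 dB

|j110 + 232| = √(110² + 232²) = 256.8
|j110 + 0.44| = √(110² + 0.44²) = 110
|j110 + 3.72| = √(110² + 3.72²) = 110.1
|j110 + 39| = √(110² + 39²) = 116.7
|L(j110)| = 840 × 256.8 / (110 × 110.1 × 116.7) = 0.15264
20 log₁₀(0.15264) = -16.33 dB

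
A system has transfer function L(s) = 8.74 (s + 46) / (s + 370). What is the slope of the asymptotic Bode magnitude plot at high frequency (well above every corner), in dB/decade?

0 dB/decade

With 1 zero and 1 pole, the high-frequency asymptotic slope is 20 × (1 − 1) = 0 dB/decade.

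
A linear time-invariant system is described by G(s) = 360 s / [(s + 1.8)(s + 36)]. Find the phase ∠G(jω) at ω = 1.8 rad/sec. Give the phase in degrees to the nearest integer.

42°

∠(j1.8) = 90.00°
∠(j1.8 + 1.8) = arctan(1.8/1.8) = 45.00°
∠(j1.8 + 36) = arctan(1.8/36) = 2.86°
∠G(j1.8) = 90.00° − (45.00° + 2.86°) = 42.14°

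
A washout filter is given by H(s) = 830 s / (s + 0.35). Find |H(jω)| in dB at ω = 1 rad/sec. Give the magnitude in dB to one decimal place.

|j1| = 1
|j1 + 0.35| = √(1² + 0.35²) = 1.059
|H(j1)| = 830 × 1 / 1.059 = 783.4
20 log₁₀(783.4) = 57.88 dB

57.9 dB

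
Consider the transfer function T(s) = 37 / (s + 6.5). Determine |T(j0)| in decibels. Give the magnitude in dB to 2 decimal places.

15.11 dB

T(0) = 37 / 6.5 = 5.6923
20 log₁₀(5.6923) = 15.106 dB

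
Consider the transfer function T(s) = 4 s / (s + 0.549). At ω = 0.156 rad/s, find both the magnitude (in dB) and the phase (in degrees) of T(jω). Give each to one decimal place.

|j0.156| = 0.156
|j0.156 + 0.549| = √(0.156² + 0.549²) = 0.5707
|T(j0.156)| = 4 × 0.156 / 0.5707 = 1.0933
20 log₁₀(1.0933) = 0.78 dB
∠(j0.156) = 90.00°
∠(j0.156 + 0.549) = arctan(0.156/0.549) = 15.86°
∠T(j0.156) = 90.00° − 15.86° = 74.14°

|T| = 0.8 dB, ∠T = 74.1°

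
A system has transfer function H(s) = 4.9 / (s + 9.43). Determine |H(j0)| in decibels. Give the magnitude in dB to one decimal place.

H(0) = 4.9 / 9.43 = 0.51962
20 log₁₀(0.51962) = -5.69 dB

-5.7 dB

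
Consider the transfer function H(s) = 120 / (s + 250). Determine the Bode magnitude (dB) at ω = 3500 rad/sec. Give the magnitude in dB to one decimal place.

-29.3 dB

|j3500 + 250| = √(3500² + 250²) = 3509
|H(j3500)| = 120 / 3509 = 0.034199
20 log₁₀(0.034199) = -29.32 dB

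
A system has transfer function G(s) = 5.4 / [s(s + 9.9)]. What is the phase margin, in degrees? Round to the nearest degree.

87°

Gain crossover: |G(jω)| = 1 at ω ≈ 0.545 rad s⁻¹.
∠G(j0.545) = −90° − arctan(0.545/9.9) ≈ -93.15°
PM = 180° + (-93.15°) = 86.85°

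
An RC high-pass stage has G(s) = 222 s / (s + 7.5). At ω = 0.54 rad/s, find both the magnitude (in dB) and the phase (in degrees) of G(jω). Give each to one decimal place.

|G| = 24.1 dB, ∠G = 85.9 deg

|j0.54| = 0.54
|j0.54 + 7.5| = √(0.54² + 7.5²) = 7.519
|G(j0.54)| = 222 × 0.54 / 7.519 = 15.943
20 log₁₀(15.943) = 24.05 dB
∠(j0.54) = 90.00°
∠(j0.54 + 7.5) = arctan(0.54/7.5) = 4.12°
∠G(j0.54) = 90.00° − 4.12° = 85.88°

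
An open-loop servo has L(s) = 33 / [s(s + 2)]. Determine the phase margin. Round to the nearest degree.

Gain crossover: |L(jω)| = 1 at ω ≈ 5.57 rad/s.
∠L(j5.57) = −90° − arctan(5.57/2) ≈ -160.26°
PM = 180° + (-160.26°) = 19.74°

20°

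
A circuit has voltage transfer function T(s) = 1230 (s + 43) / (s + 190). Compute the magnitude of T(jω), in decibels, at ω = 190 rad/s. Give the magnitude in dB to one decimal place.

59.0 dB

|j190 + 43| = √(190² + 43²) = 194.8
|j190 + 190| = √(190² + 190²) = 268.7
|T(j190)| = 1230 × 194.8 / 268.7 = 891.74
20 log₁₀(891.74) = 59.00 dB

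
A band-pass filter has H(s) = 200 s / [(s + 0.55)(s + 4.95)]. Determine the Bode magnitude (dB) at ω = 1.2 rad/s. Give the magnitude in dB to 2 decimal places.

|j1.2| = 1.2
|j1.2 + 0.55| = √(1.2² + 0.55²) = 1.32
|j1.2 + 4.95| = √(1.2² + 4.95²) = 5.093
|H(j1.2)| = 200 × 1.2 / (1.32 × 5.093) = 35.696
20 log₁₀(35.696) = 31.052 dB

31.05 dB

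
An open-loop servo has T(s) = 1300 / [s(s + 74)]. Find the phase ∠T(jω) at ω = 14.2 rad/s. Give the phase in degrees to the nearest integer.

-101°

∠(j14.2 + 74) = arctan(14.2/74) = 10.86°
∠(j14.2) = 90.00°
∠T(j14.2) = − (10.86° + 90.00°) = -100.86°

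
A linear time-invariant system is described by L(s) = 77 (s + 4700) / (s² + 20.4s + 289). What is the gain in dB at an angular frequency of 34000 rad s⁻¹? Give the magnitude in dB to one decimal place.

-52.8 dB

|j34000 + 4700| = √(34000² + 4700²) = 3.432e+04
|(j34000)² + 20.4(j34000) + 289| = |-1.156e+09 + j6.936e+05| = 1.156e+09
|L(j34000)| = 77 × 3.432e+04 / 1.156e+09 = 0.0022862
20 log₁₀(0.0022862) = -52.82 dB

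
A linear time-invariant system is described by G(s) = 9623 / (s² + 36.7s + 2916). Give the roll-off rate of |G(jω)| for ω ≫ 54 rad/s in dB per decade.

-40 dB/decade

With 0 zeros and 2 poles, the high-frequency asymptotic slope is 20 × (0 − 2) = -40 dB/decade.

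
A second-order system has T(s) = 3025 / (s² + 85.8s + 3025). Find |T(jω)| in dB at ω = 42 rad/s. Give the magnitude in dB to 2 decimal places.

-2.02 dB

|(j42)² + 85.8(j42) + 3025| = |1261 + j3603.6| = 3818
|T(j42)| = 3025 / 3818 = 0.79233
20 log₁₀(0.79233) = -2.022 dB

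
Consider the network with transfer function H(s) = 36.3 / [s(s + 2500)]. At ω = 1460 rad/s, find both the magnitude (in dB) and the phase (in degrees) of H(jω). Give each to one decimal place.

|H| = -101.3 dB, ∠H = -120.3 deg

|j1460 + 2500| = √(1460² + 2500²) = 2895
|j1460| = 1460
|H(j1460)| = 36.3 / (2895 × 1460) = 8.588e-06
20 log₁₀(8.588e-06) = -101.32 dB
∠(j1460 + 2500) = arctan(1460/2500) = 30.28°
∠(j1460) = 90.00°
∠H(j1460) = − (30.28° + 90.00°) = -120.28°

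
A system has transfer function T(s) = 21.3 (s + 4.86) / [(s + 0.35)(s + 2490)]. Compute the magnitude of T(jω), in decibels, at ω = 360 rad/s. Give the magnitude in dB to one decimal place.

|j360 + 4.86| = √(360² + 4.86²) = 360
|j360 + 0.35| = √(360² + 0.35²) = 360
|j360 + 2490| = √(360² + 2490²) = 2516
|T(j360)| = 21.3 × 360 / (360 × 2516) = 0.008467
20 log₁₀(0.008467) = -41.45 dB

-41.4 dB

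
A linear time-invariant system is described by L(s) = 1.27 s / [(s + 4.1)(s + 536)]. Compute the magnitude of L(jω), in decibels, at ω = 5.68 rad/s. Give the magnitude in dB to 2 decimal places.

|j5.68| = 5.68
|j5.68 + 4.1| = √(5.68² + 4.1²) = 7.005
|j5.68 + 536| = √(5.68² + 536²) = 536
|L(j5.68)| = 1.27 × 5.68 / (7.005 × 536) = 0.0019211
20 log₁₀(0.0019211) = -54.329 dB

-54.33 dB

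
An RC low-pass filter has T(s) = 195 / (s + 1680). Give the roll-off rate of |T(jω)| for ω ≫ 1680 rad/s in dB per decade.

With 0 zeros and 1 pole, the high-frequency asymptotic slope is 20 × (0 − 1) = -20 dB/decade.

-20 dB/decade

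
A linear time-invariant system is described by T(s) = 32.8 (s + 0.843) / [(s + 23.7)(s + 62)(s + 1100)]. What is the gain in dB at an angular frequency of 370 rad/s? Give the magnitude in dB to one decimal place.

|j370 + 0.843| = √(370² + 0.843²) = 370
|j370 + 23.7| = √(370² + 23.7²) = 370.8
|j370 + 62| = √(370² + 62²) = 375.2
|j370 + 1100| = √(370² + 1100²) = 1161
|T(j370)| = 32.8 × 370 / (370.8 × 375.2 × 1161) = 7.518e-05
20 log₁₀(7.518e-05) = -82.48 dB

-82.5 dB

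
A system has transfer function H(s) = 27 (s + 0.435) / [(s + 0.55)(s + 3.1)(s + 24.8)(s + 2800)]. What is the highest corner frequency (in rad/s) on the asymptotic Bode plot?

2800 rad/s

Break frequencies occur at each pole and zero magnitude: 0.435 rad/s, 0.55 rad/s, 3.1 rad/s, 24.8 rad/s, 2800 rad/s.
The highest is 2800 rad/s.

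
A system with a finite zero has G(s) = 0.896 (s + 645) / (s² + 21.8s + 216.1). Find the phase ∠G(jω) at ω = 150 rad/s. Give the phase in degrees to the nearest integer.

-159°

∠(j150 + 645) = arctan(150/645) = 13.09°
∠[(j150)² + 21.8(j150) + 216.1] = ∠[-22284 + j3270] = 171.65°
∠G(j150) = 13.09° − 171.65° = -158.56°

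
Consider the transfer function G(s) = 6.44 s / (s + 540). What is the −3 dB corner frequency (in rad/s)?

540 rad/s

For a single-pole high-pass, the −3 dB point is at the pole: ω = 540 rad/s.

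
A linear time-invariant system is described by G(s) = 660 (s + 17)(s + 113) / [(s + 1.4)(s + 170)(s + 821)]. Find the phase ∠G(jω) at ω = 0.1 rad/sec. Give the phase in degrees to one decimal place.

∠(j0.1 + 17) = arctan(0.1/17) = 0.34°
∠(j0.1 + 113) = arctan(0.1/113) = 0.05°
∠(j0.1 + 1.4) = arctan(0.1/1.4) = 4.09°
∠(j0.1 + 170) = arctan(0.1/170) = 0.03°
∠(j0.1 + 821) = arctan(0.1/821) = 0.01°
∠G(j0.1) = 0.34° + 0.05° − (4.09° + 0.03° + 0.01°) = -3.74°

-3.7°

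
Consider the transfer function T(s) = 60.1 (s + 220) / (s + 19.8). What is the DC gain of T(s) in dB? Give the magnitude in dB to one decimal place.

56.5 dB

T(0) = 60.1 × 220 / 19.8 = 667.78
20 log₁₀(667.78) = 56.49 dB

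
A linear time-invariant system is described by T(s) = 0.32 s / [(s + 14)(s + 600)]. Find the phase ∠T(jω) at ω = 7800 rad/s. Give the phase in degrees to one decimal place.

∠(j7800) = 90.00°
∠(j7800 + 14) = arctan(7800/14) = 89.90°
∠(j7800 + 600) = arctan(7800/600) = 85.60°
∠T(j7800) = 90.00° − (89.90° + 85.60°) = -85.50°

-85.5°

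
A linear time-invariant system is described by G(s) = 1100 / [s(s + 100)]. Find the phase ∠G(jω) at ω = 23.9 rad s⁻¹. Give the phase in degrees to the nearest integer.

-103 deg

∠(j23.9 + 100) = arctan(23.9/100) = 13.44°
∠(j23.9) = 90.00°
∠G(j23.9) = − (13.44° + 90.00°) = -103.44°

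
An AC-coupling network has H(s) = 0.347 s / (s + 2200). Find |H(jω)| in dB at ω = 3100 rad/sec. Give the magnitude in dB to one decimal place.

-11.0 dB

|j3100| = 3100
|j3100 + 2200| = √(3100² + 2200²) = 3801
|H(j3100)| = 0.347 × 3100 / 3801 = 0.28298
20 log₁₀(0.28298) = -10.96 dB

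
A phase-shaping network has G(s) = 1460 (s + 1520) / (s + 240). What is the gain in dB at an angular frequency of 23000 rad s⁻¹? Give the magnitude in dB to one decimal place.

|j23000 + 1520| = √(23000² + 1520²) = 2.305e+04
|j23000 + 240| = √(23000² + 240²) = 2.3e+04
|G(j23000)| = 1460 × 2.305e+04 / 2.3e+04 = 1463.1
20 log₁₀(1463.1) = 63.31 dB

63.3 dB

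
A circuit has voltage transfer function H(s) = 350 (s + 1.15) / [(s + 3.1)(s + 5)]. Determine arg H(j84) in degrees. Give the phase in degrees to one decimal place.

∠(j84 + 1.15) = arctan(84/1.15) = 89.22°
∠(j84 + 3.1) = arctan(84/3.1) = 87.89°
∠(j84 + 5) = arctan(84/5) = 86.59°
∠H(j84) = 89.22° − (87.89° + 86.59°) = -85.26°

-85.3°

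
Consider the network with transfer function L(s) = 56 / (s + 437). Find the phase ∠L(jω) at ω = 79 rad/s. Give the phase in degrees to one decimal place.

∠(j79 + 437) = arctan(79/437) = 10.25°
∠L(j79) = −10.25° = -10.25°

-10.2°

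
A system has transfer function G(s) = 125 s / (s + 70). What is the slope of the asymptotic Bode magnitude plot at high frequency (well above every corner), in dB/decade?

0 dB/decade

With 1 zero and 1 pole, the high-frequency asymptotic slope is 20 × (1 − 1) = 0 dB/decade.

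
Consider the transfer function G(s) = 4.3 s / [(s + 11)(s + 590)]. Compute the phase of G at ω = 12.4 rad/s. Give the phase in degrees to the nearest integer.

40°

∠(j12.4) = 90.00°
∠(j12.4 + 11) = arctan(12.4/11) = 48.42°
∠(j12.4 + 590) = arctan(12.4/590) = 1.20°
∠G(j12.4) = 90.00° − (48.42° + 1.20°) = 40.37°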